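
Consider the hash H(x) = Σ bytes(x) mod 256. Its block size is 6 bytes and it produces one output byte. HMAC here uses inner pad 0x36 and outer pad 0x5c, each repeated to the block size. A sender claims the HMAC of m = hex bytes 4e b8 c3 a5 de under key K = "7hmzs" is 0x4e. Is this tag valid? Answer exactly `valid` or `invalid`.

Key "7hmzs" = 37 68 6d 7a 73 is 5 bytes ≤ B = 6; zero-pad to 6 bytes: K' = 37 68 6d 7a 73 00.
K' ⊕ ipad = 01 5e 5b 4c 45 36; K' ⊕ opad = 6b 34 31 26 2f 5c.
Inner hash: sum = 1+94+91+76+69+54+78+184+195+165+222 = 1229; mod 256 = 205 → cd.
Outer hash (recomputed tag): sum = 107+52+49+38+47+92+205 = 590; mod 256 = 78 → 4e.
Recomputed tag = 4e; claimed = 4e → match.

valid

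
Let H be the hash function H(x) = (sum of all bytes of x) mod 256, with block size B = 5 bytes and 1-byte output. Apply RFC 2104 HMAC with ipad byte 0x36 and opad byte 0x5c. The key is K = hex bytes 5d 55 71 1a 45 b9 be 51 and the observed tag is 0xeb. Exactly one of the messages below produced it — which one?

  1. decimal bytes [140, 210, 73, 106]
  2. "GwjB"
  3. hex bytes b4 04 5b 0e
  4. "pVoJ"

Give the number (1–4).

Key hex bytes 5d 55 71 1a 45 b9 be 51 is 8 bytes > B = 5, so hash it first: H(key) = 4a, then zero-pad to 5 bytes: K' = 4a 00 00 00 00.
K' ⊕ ipad = 7c 36 36 36 36; K' ⊕ opad = 16 5c 5c 5c 5c.
m1: inner = H(7c 36 36 36 36 8c d2 49 6a) = 65; tag = H(16 5c 5c 5c 5c 65) = eb ← matches
m2: inner = H(7c 36 36 36 36 47 77 6a 42) = be; tag = H(16 5c 5c 5c 5c be) = 44
m3: inner = H(7c 36 36 36 36 b4 04 5b 0e) = 75; tag = H(16 5c 5c 5c 5c 75) = fb
m4: inner = H(7c 36 36 36 36 70 56 6f 4a) = d3; tag = H(16 5c 5c 5c 5c d3) = 59

1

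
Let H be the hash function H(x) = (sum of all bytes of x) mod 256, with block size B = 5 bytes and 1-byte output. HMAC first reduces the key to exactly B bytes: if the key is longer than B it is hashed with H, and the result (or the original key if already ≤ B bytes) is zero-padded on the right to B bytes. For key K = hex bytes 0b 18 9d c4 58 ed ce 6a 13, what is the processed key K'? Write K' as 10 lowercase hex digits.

|K| = 9 > B = 5, so first hash the key.
H(K): sum = 11+24+157+196+88+237+206+106+19 = 1044; mod 256 = 20 → 14.
Zero-pad H(K) = 14 to 5 bytes: K' = 14 00 00 00 00.

1400000000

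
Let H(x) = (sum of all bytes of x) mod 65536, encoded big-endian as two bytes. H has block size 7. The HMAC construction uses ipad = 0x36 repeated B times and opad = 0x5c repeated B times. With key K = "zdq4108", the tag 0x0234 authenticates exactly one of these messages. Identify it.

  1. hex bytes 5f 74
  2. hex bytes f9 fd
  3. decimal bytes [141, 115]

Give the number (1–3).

Key "zdq4108" = 7a 64 71 34 31 30 38 is exactly B = 7 bytes: K' = 7a 64 71 34 31 30 38.
K' ⊕ ipad = 4c 52 47 02 07 06 0e; K' ⊕ opad = 26 38 2d 68 6d 6c 64.
m1: inner = H(4c 52 47 02 07 06 0e 5f 74) = 01 d5; tag = H(26 38 2d 68 6d 6c 64 01 d5) = 0306
m2: inner = H(4c 52 47 02 07 06 0e f9 fd) = 02 f8; tag = H(26 38 2d 68 6d 6c 64 02 f8) = 032a
m3: inner = H(4c 52 47 02 07 06 0e 8d 73) = 02 02; tag = H(26 38 2d 68 6d 6c 64 02 02) = 0234 ← matches

3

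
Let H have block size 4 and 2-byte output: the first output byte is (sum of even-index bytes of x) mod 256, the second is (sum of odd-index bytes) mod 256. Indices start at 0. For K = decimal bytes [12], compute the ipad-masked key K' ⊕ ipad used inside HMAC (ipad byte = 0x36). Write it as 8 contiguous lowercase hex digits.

Key decimal bytes [12] = 0c is 1 byte ≤ B = 4; zero-pad to 4 bytes: K' = 0c 00 00 00.
XOR each byte with 0x36: 0c⊕36=3a, 00⊕36=36, 00⊕36=36, 00⊕36=36.

3a363636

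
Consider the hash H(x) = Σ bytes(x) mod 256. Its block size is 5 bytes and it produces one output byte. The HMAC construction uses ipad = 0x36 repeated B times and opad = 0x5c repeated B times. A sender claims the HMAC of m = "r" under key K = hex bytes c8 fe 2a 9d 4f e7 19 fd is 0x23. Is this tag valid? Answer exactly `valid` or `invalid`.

Key hex bytes c8 fe 2a 9d 4f e7 19 fd is 8 bytes > B = 5, so hash it first: H(key) = d9, then zero-pad to 5 bytes: K' = d9 00 00 00 00.
K' ⊕ ipad = ef 36 36 36 36; K' ⊕ opad = 85 5c 5c 5c 5c.
Inner hash: sum = 239+54+54+54+54+114 = 569; mod 256 = 57 → 39.
Outer hash (recomputed tag): sum = 133+92+92+92+92+57 = 558; mod 256 = 46 → 2e.
Recomputed tag = 2e; claimed = 23 → mismatch.

invalid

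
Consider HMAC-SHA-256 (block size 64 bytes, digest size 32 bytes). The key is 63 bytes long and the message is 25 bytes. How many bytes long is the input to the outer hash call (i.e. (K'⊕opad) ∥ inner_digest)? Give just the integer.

Key is 63 ≤ 64 bytes, zero-padded: |K'| = 64.
Outer input = (K'⊕opad) ∥ H(inner) → 64 + 32 = 96 bytes.

96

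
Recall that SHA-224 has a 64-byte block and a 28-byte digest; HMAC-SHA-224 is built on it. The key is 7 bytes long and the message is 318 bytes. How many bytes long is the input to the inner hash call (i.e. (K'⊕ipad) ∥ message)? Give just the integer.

382

Key is 7 ≤ 64 bytes, zero-padded: |K'| = 64.
Inner input = (K'⊕ipad) ∥ m → 64 + 318 = 382 bytes.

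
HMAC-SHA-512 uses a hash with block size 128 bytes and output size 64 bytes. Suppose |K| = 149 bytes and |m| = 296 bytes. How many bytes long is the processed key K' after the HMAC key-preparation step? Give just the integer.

128

Key is 149 > 128 bytes, so it is hashed to 64 bytes then zero-padded to 128: |K'| = 128.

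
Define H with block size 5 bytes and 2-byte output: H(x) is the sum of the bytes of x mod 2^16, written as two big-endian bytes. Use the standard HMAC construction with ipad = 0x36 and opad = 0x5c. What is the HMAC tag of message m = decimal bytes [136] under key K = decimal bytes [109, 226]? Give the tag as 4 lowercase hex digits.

025e

Key decimal bytes [109, 226] = 6d e2 is 2 bytes ≤ B = 5; zero-pad to 5 bytes: K' = 6d e2 00 00 00.
K' ⊕ ipad = 5b d4 36 36 36.  K' ⊕ opad = 31 be 5c 5c 5c.
Inner input = (K'⊕ipad) ∥ m = 5b d4 36 36 36 ∥ 88.
Inner hash: sum = 91+212+54+54+54+136 = 601 → 02 59.
Outer input = (K'⊕opad) ∥ inner = 31 be 5c 5c 5c ∥ 02 59.
Outer hash (tag): sum = 49+190+92+92+92+2+89 = 606 → 02 5e.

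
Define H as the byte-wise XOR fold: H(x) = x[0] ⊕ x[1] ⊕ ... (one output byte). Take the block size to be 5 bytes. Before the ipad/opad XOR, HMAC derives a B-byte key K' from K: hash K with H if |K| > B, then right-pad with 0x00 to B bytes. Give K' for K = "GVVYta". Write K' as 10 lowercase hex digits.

|K| = 6 > B = 5, so first hash the key.
H(K): XOR 47⊕56⊕56⊕59⊕74⊕61 = 0b.
Zero-pad H(K) = 0b to 5 bytes: K' = 0b 00 00 00 00.

0b00000000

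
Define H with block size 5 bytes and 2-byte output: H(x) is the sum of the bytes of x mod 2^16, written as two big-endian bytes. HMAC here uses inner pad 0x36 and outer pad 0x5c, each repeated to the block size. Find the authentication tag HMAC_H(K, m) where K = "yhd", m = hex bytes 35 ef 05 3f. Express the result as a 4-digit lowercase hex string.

Key "yhd" = 79 68 64 is 3 bytes ≤ B = 5; zero-pad to 5 bytes: K' = 79 68 64 00 00.
K' ⊕ ipad = 4f 5e 52 36 36.  K' ⊕ opad = 25 34 38 5c 5c.
Inner input = (K'⊕ipad) ∥ m = 4f 5e 52 36 36 ∥ 35 ef 05 3f.
Inner hash: sum = 79+94+82+54+54+53+239+5+63 = 723 → 02 d3.
Outer input = (K'⊕opad) ∥ inner = 25 34 38 5c 5c ∥ 02 d3.
Outer hash (tag): sum = 37+52+56+92+92+2+211 = 542 → 02 1e.

021e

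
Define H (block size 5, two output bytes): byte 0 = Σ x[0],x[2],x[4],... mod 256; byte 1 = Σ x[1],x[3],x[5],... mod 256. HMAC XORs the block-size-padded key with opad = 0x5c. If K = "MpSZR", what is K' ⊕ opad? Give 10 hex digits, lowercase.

Key "MpSZR" = 4d 70 53 5a 52 is exactly B = 5 bytes: K' = 4d 70 53 5a 52.
XOR each byte with 0x5c: 4d⊕5c=11, 70⊕5c=2c, 53⊕5c=0f, 5a⊕5c=06, 52⊕5c=0e.

112c0f060e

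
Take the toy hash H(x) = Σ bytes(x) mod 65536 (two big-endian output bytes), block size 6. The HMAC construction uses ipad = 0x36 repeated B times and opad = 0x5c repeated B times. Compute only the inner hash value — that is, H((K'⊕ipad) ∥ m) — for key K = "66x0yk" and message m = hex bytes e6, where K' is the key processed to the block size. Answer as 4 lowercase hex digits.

Key "66x0yk" = 36 36 78 30 79 6b is exactly B = 6 bytes: K' = 36 36 78 30 79 6b.
K' ⊕ ipad = 00 00 4e 06 4f 5d.
Inner input = 00 00 4e 06 4f 5d ∥ e6.
Inner hash: sum = 0+0+78+6+79+93+230 = 486 → 01 e6.

01e6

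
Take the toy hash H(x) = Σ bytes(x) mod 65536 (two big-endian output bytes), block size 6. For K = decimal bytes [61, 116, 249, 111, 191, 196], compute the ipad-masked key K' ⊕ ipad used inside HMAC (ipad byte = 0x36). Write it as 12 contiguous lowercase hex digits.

Key decimal bytes [61, 116, 249, 111, 191, 196] = 3d 74 f9 6f bf c4 is exactly B = 6 bytes: K' = 3d 74 f9 6f bf c4.
XOR each byte with 0x36: 3d⊕36=0b, 74⊕36=42, f9⊕36=cf, 6f⊕36=59, bf⊕36=89, c4⊕36=f2.

0b42cf5989f2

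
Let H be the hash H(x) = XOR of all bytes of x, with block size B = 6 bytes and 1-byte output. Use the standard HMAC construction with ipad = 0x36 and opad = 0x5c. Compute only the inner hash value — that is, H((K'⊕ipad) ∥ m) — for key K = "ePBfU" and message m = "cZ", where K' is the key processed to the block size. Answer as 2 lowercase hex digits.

7d

Key "ePBfU" = 65 50 42 66 55 is 5 bytes ≤ B = 6; zero-pad to 6 bytes: K' = 65 50 42 66 55 00.
K' ⊕ ipad = 53 66 74 50 63 36.
Inner input = 53 66 74 50 63 36 ∥ 63 5a.
Inner hash: XOR 53⊕66⊕74⊕50⊕63⊕36⊕63⊕5a = 7d.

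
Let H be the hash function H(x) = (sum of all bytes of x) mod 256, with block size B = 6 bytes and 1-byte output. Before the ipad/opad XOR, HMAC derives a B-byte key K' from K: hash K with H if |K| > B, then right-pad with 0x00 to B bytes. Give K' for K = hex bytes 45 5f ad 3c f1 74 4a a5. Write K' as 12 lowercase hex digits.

|K| = 8 > B = 6, so first hash the key.
H(K): sum = 69+95+173+60+241+116+74+165 = 993; mod 256 = 225 → e1.
Zero-pad H(K) = e1 to 6 bytes: K' = e1 00 00 00 00 00.

e10000000000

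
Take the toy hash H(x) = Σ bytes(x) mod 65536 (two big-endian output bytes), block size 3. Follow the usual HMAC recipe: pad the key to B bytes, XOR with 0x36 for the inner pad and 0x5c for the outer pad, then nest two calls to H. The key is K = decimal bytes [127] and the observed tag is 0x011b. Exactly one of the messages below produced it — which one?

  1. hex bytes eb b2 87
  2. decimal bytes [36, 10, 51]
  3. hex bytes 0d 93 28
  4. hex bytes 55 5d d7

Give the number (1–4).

Key decimal bytes [127] = 7f is 1 byte ≤ B = 3; zero-pad to 3 bytes: K' = 7f 00 00.
K' ⊕ ipad = 49 36 36; K' ⊕ opad = 23 5c 5c.
m1: inner = H(49 36 36 eb b2 87) = 02 d9; tag = H(23 5c 5c 02 d9) = 01b6
m2: inner = H(49 36 36 24 0a 33) = 01 16; tag = H(23 5c 5c 01 16) = 00f2
m3: inner = H(49 36 36 0d 93 28) = 01 7d; tag = H(23 5c 5c 01 7d) = 0159
m4: inner = H(49 36 36 55 5d d7) = 02 3e; tag = H(23 5c 5c 02 3e) = 011b ← matches

4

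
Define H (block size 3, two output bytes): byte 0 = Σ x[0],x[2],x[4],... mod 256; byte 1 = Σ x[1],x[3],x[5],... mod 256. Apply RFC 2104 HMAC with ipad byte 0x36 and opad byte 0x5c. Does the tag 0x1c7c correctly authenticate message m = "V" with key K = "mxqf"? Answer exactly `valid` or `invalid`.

Key "mxqf" = 6d 78 71 66 is 4 bytes > B = 3, so hash it first: H(key) = de de, then zero-pad to 3 bytes: K' = de de 00.
K' ⊕ ipad = e8 e8 36; K' ⊕ opad = 82 82 5c.
Inner hash: even-index sum = 286 mod 256 = 30; odd-index sum = 318 mod 256 = 62 → 1e 3e.
Outer hash (recomputed tag): even-index sum = 284 mod 256 = 28; odd-index sum = 160 mod 256 = 160 → 1c a0.
Recomputed tag = 1ca0; claimed = 1c7c → mismatch.

invalid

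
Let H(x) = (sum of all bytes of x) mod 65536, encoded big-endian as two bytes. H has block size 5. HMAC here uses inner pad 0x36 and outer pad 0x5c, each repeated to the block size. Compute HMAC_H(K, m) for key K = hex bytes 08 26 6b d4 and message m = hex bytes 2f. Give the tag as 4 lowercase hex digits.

Key hex bytes 08 26 6b d4 is 4 bytes ≤ B = 5; zero-pad to 5 bytes: K' = 08 26 6b d4 00.
K' ⊕ ipad = 3e 10 5d e2 36.  K' ⊕ opad = 54 7a 37 88 5c.
Inner input = (K'⊕ipad) ∥ m = 3e 10 5d e2 36 ∥ 2f.
Inner hash: sum = 62+16+93+226+54+47 = 498 → 01 f2.
Outer input = (K'⊕opad) ∥ inner = 54 7a 37 88 5c ∥ 01 f2.
Outer hash (tag): sum = 84+122+55+136+92+1+242 = 732 → 02 dc.

02dc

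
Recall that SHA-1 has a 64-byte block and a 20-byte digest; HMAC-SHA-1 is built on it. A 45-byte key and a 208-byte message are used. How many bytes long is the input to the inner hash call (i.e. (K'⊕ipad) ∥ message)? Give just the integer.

Key is 45 ≤ 64 bytes, zero-padded: |K'| = 64.
Inner input = (K'⊕ipad) ∥ m → 64 + 208 = 272 bytes.

272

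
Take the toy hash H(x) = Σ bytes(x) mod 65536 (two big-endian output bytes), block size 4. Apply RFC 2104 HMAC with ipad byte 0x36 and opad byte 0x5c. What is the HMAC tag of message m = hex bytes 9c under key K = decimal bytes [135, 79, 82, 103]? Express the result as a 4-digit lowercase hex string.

01b4

Key decimal bytes [135, 79, 82, 103] = 87 4f 52 67 is exactly B = 4 bytes: K' = 87 4f 52 67.
K' ⊕ ipad = b1 79 64 51.  K' ⊕ opad = db 13 0e 3b.
Inner input = (K'⊕ipad) ∥ m = b1 79 64 51 ∥ 9c.
Inner hash: sum = 177+121+100+81+156 = 635 → 02 7b.
Outer input = (K'⊕opad) ∥ inner = db 13 0e 3b ∥ 02 7b.
Outer hash (tag): sum = 219+19+14+59+2+123 = 436 → 01 b4.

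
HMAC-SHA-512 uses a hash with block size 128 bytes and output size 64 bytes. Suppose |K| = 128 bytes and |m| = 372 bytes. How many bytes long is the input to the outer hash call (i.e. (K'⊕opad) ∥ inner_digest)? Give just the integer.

192

Key is 128 ≤ 128 bytes, zero-padded: |K'| = 128.
Outer input = (K'⊕opad) ∥ H(inner) → 128 + 64 = 192 bytes.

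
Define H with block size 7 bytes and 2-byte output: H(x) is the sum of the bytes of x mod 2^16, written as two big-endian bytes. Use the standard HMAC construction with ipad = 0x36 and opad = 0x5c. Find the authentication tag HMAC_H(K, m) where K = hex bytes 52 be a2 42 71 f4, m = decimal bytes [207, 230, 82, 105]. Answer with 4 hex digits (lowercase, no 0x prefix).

03e5

Key hex bytes 52 be a2 42 71 f4 is 6 bytes ≤ B = 7; zero-pad to 7 bytes: K' = 52 be a2 42 71 f4 00.
K' ⊕ ipad = 64 88 94 74 47 c2 36.  K' ⊕ opad = 0e e2 fe 1e 2d a8 5c.
Inner input = (K'⊕ipad) ∥ m = 64 88 94 74 47 c2 36 ∥ cf e6 52 69.
Inner hash: sum = 100+136+148+116+71+194+54+207+230+82+105 = 1443 → 05 a3.
Outer input = (K'⊕opad) ∥ inner = 0e e2 fe 1e 2d a8 5c ∥ 05 a3.
Outer hash (tag): sum = 14+226+254+30+45+168+92+5+163 = 997 → 03 e5.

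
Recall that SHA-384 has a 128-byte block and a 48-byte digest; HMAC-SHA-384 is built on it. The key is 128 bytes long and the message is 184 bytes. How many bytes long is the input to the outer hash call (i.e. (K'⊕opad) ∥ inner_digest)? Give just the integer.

Key is 128 ≤ 128 bytes, zero-padded: |K'| = 128.
Outer input = (K'⊕opad) ∥ H(inner) → 128 + 48 = 176 bytes.

176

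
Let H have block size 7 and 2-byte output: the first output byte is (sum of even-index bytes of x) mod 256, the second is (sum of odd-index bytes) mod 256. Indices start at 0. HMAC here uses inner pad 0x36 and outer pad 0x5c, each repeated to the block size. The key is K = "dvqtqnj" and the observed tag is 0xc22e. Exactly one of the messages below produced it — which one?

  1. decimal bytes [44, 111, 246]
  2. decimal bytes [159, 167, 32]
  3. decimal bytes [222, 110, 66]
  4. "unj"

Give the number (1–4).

Key "dvqtqnj" = 64 76 71 74 71 6e 6a is exactly B = 7 bytes: K' = 64 76 71 74 71 6e 6a.
K' ⊕ ipad = 52 40 47 42 47 58 5c; K' ⊕ opad = 38 2a 2d 28 2d 32 36.
m1: inner = H(52 40 47 42 47 58 5c 2c 6f f6) = ab fc; tag = H(38 2a 2d 28 2d 32 36 ab fc) = c42f
m2: inner = H(52 40 47 42 47 58 5c 9f a7 20) = e3 99; tag = H(38 2a 2d 28 2d 32 36 e3 99) = 6167
m3: inner = H(52 40 47 42 47 58 5c de 6e 42) = aa fa; tag = H(38 2a 2d 28 2d 32 36 aa fa) = c22e ← matches
m4: inner = H(52 40 47 42 47 58 5c 75 6e 6a) = aa b9; tag = H(38 2a 2d 28 2d 32 36 aa b9) = 812e

3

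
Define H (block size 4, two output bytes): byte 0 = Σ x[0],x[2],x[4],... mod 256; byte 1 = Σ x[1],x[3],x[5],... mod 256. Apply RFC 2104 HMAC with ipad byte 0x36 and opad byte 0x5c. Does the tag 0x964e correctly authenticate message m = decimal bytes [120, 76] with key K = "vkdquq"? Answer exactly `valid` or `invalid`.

invalid

Key "vkdquq" = 76 6b 64 71 75 71 is 6 bytes > B = 4, so hash it first: H(key) = 4f 4d, then zero-pad to 4 bytes: K' = 4f 4d 00 00.
K' ⊕ ipad = 79 7b 36 36; K' ⊕ opad = 13 11 5c 5c.
Inner hash: even-index sum = 295 mod 256 = 39; odd-index sum = 253 mod 256 = 253 → 27 fd.
Outer hash (recomputed tag): even-index sum = 150 mod 256 = 150; odd-index sum = 362 mod 256 = 106 → 96 6a.
Recomputed tag = 966a; claimed = 964e → mismatch.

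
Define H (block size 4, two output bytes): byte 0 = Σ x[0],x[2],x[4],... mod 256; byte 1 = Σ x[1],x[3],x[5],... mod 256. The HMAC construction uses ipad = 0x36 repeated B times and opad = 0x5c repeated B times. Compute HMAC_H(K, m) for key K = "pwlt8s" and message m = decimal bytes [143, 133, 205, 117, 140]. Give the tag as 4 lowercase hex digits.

e4f6

Key "pwlt8s" = 70 77 6c 74 38 73 is 6 bytes > B = 4, so hash it first: H(key) = 14 5e, then zero-pad to 4 bytes: K' = 14 5e 00 00.
K' ⊕ ipad = 22 68 36 36.  K' ⊕ opad = 48 02 5c 5c.
Inner input = (K'⊕ipad) ∥ m = 22 68 36 36 ∥ 8f 85 cd 75 8c.
Inner hash: even-index sum = 576 mod 256 = 64; odd-index sum = 408 mod 256 = 152 → 40 98.
Outer input = (K'⊕opad) ∥ inner = 48 02 5c 5c ∥ 40 98.
Outer hash (tag): even-index sum = 228 mod 256 = 228; odd-index sum = 246 mod 256 = 246 → e4 f6.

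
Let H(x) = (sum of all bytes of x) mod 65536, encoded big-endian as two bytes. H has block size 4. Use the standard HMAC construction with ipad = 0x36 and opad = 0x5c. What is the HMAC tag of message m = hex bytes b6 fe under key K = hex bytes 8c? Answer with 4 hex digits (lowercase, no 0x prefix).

Key hex bytes 8c is 1 byte ≤ B = 4; zero-pad to 4 bytes: K' = 8c 00 00 00.
K' ⊕ ipad = ba 36 36 36.  K' ⊕ opad = d0 5c 5c 5c.
Inner input = (K'⊕ipad) ∥ m = ba 36 36 36 ∥ b6 fe.
Inner hash: sum = 186+54+54+54+182+254 = 784 → 03 10.
Outer input = (K'⊕opad) ∥ inner = d0 5c 5c 5c ∥ 03 10.
Outer hash (tag): sum = 208+92+92+92+3+16 = 503 → 01 f7.

01f7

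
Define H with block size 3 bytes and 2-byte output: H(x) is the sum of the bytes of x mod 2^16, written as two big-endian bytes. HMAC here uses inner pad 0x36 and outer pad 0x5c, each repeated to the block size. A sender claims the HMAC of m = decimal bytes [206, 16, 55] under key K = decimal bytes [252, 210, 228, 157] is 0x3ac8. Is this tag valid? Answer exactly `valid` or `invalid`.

Key decimal bytes [252, 210, 228, 157] = fc d2 e4 9d is 4 bytes > B = 3, so hash it first: H(key) = 03 4f, then zero-pad to 3 bytes: K' = 03 4f 00.
K' ⊕ ipad = 35 79 36; K' ⊕ opad = 5f 13 5c.
Inner hash: sum = 53+121+54+206+16+55 = 505 → 01 f9.
Outer hash (recomputed tag): sum = 95+19+92+1+249 = 456 → 01 c8.
Recomputed tag = 01c8; claimed = 3ac8 → mismatch.

invalid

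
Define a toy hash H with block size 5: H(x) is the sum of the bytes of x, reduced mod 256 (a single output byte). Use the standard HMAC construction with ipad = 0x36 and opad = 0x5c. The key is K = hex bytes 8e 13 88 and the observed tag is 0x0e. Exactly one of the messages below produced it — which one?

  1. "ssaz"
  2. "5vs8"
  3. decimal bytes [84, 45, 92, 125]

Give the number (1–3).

3

Key hex bytes 8e 13 88 is 3 bytes ≤ B = 5; zero-pad to 5 bytes: K' = 8e 13 88 00 00.
K' ⊕ ipad = b8 25 be 36 36; K' ⊕ opad = d2 4f d4 5c 5c.
m1: inner = H(b8 25 be 36 36 73 73 61 7a) = c8; tag = H(d2 4f d4 5c 5c c8) = 75
m2: inner = H(b8 25 be 36 36 35 76 73 38) = 5d; tag = H(d2 4f d4 5c 5c 5d) = 0a
m3: inner = H(b8 25 be 36 36 54 2d 5c 7d) = 61; tag = H(d2 4f d4 5c 5c 61) = 0e ← matches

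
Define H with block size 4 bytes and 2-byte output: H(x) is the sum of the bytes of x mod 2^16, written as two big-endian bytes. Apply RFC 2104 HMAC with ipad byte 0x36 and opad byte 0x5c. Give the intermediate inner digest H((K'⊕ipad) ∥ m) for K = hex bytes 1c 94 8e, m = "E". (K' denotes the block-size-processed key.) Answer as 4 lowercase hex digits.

01ff

Key hex bytes 1c 94 8e is 3 bytes ≤ B = 4; zero-pad to 4 bytes: K' = 1c 94 8e 00.
K' ⊕ ipad = 2a a2 b8 36.
Inner input = 2a a2 b8 36 ∥ 45.
Inner hash: sum = 42+162+184+54+69 = 511 → 01 ff.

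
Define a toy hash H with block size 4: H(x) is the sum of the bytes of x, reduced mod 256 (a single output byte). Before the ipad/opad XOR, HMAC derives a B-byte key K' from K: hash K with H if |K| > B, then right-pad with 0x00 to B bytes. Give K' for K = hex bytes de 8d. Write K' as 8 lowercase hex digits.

de8d0000

Key hex bytes de 8d is 2 bytes ≤ B = 4; zero-pad to 4 bytes: K' = de 8d 00 00.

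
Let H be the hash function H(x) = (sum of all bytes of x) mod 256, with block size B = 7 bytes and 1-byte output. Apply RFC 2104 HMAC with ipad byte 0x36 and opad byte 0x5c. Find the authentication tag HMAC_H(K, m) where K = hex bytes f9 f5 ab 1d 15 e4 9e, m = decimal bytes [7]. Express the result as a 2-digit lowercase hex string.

47

Key hex bytes f9 f5 ab 1d 15 e4 9e is exactly B = 7 bytes: K' = f9 f5 ab 1d 15 e4 9e.
K' ⊕ ipad = cf c3 9d 2b 23 d2 a8.  K' ⊕ opad = a5 a9 f7 41 49 b8 c2.
Inner input = (K'⊕ipad) ∥ m = cf c3 9d 2b 23 d2 a8 ∥ 07.
Inner hash: sum = 207+195+157+43+35+210+168+7 = 1022; mod 256 = 254 → fe.
Outer input = (K'⊕opad) ∥ inner = a5 a9 f7 41 49 b8 c2 ∥ fe.
Outer hash (tag): sum = 165+169+247+65+73+184+194+254 = 1351; mod 256 = 71 → 47.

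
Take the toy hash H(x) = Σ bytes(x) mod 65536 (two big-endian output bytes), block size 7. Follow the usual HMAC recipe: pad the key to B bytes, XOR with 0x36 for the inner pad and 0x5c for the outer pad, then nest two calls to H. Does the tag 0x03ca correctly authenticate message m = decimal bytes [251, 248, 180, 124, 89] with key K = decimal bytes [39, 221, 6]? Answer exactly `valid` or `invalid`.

Key decimal bytes [39, 221, 6] = 27 dd 06 is 3 bytes ≤ B = 7; zero-pad to 7 bytes: K' = 27 dd 06 00 00 00 00.
K' ⊕ ipad = 11 eb 30 36 36 36 36; K' ⊕ opad = 7b 81 5a 5c 5c 5c 5c.
Inner hash: sum = 17+235+48+54+54+54+54+251+248+180+124+89 = 1408 → 05 80.
Outer hash (recomputed tag): sum = 123+129+90+92+92+92+92+5+128 = 843 → 03 4b.
Recomputed tag = 034b; claimed = 03ca → mismatch.

invalid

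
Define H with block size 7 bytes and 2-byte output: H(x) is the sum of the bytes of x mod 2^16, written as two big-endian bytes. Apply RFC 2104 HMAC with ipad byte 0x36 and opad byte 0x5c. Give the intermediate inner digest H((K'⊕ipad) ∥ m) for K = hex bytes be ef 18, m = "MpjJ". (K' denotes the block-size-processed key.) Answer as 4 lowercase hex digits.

Key hex bytes be ef 18 is 3 bytes ≤ B = 7; zero-pad to 7 bytes: K' = be ef 18 00 00 00 00.
K' ⊕ ipad = 88 d9 2e 36 36 36 36.
Inner input = 88 d9 2e 36 36 36 36 ∥ 4d 70 6a 4a.
Inner hash: sum = 136+217+46+54+54+54+54+77+112+106+74 = 984 → 03 d8.

03d8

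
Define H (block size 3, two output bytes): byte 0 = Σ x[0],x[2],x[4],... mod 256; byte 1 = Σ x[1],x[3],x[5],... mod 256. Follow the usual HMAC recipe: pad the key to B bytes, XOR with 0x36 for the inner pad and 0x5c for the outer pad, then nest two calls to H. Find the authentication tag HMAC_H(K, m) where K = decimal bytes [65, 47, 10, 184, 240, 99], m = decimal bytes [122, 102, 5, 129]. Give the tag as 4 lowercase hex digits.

Key decimal bytes [65, 47, 10, 184, 240, 99] = 41 2f 0a b8 f0 63 is 6 bytes > B = 3, so hash it first: H(key) = 3b 4a, then zero-pad to 3 bytes: K' = 3b 4a 00.
K' ⊕ ipad = 0d 7c 36.  K' ⊕ opad = 67 16 5c.
Inner input = (K'⊕ipad) ∥ m = 0d 7c 36 ∥ 7a 66 05 81.
Inner hash: even-index sum = 298 mod 256 = 42; odd-index sum = 251 mod 256 = 251 → 2a fb.
Outer input = (K'⊕opad) ∥ inner = 67 16 5c ∥ 2a fb.
Outer hash (tag): even-index sum = 446 mod 256 = 190; odd-index sum = 64 mod 256 = 64 → be 40.

be40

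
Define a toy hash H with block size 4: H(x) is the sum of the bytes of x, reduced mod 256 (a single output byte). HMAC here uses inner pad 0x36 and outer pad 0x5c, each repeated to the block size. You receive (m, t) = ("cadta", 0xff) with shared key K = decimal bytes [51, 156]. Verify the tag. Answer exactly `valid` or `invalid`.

valid

Key decimal bytes [51, 156] = 33 9c is 2 bytes ≤ B = 4; zero-pad to 4 bytes: K' = 33 9c 00 00.
K' ⊕ ipad = 05 aa 36 36; K' ⊕ opad = 6f c0 5c 5c.
Inner hash: sum = 5+170+54+54+99+97+100+116+97 = 792; mod 256 = 24 → 18.
Outer hash (recomputed tag): sum = 111+192+92+92+24 = 511; mod 256 = 255 → ff.
Recomputed tag = ff; claimed = ff → match.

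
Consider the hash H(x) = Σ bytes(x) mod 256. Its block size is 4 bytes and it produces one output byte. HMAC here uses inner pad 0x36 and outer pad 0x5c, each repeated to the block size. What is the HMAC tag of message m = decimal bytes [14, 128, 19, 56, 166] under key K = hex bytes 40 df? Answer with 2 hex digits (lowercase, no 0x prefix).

a1

Key hex bytes 40 df is 2 bytes ≤ B = 4; zero-pad to 4 bytes: K' = 40 df 00 00.
K' ⊕ ipad = 76 e9 36 36.  K' ⊕ opad = 1c 83 5c 5c.
Inner input = (K'⊕ipad) ∥ m = 76 e9 36 36 ∥ 0e 80 13 38 a6.
Inner hash: sum = 118+233+54+54+14+128+19+56+166 = 842; mod 256 = 74 → 4a.
Outer input = (K'⊕opad) ∥ inner = 1c 83 5c 5c ∥ 4a.
Outer hash (tag): sum = 28+131+92+92+74 = 417; mod 256 = 161 → a1.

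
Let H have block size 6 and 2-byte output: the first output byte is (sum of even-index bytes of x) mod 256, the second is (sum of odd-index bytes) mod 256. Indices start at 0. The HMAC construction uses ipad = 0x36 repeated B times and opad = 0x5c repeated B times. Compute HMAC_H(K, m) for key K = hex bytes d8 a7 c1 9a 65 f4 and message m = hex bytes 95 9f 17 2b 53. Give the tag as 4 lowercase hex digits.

9132

Key hex bytes d8 a7 c1 9a 65 f4 is exactly B = 6 bytes: K' = d8 a7 c1 9a 65 f4.
K' ⊕ ipad = ee 91 f7 ac 53 c2.  K' ⊕ opad = 84 fb 9d c6 39 a8.
Inner input = (K'⊕ipad) ∥ m = ee 91 f7 ac 53 c2 ∥ 95 9f 17 2b 53.
Inner hash: even-index sum = 823 mod 256 = 55; odd-index sum = 713 mod 256 = 201 → 37 c9.
Outer input = (K'⊕opad) ∥ inner = 84 fb 9d c6 39 a8 ∥ 37 c9.
Outer hash (tag): even-index sum = 401 mod 256 = 145; odd-index sum = 818 mod 256 = 50 → 91 32.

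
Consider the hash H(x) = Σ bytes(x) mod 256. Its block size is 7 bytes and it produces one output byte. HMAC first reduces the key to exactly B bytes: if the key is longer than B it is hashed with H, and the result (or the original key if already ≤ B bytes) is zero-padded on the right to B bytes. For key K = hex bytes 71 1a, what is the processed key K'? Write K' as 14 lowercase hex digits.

Key hex bytes 71 1a is 2 bytes ≤ B = 7; zero-pad to 7 bytes: K' = 71 1a 00 00 00 00 00.

711a0000000000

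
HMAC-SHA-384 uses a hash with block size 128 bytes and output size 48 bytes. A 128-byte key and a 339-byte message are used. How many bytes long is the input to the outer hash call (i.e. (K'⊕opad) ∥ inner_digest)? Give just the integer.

176

Key is 128 ≤ 128 bytes, zero-padded: |K'| = 128.
Outer input = (K'⊕opad) ∥ H(inner) → 128 + 48 = 176 bytes.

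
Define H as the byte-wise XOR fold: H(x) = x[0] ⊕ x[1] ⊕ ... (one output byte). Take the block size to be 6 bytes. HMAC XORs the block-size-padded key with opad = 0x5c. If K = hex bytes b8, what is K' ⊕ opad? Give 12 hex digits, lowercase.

e45c5c5c5c5c

Key hex bytes b8 is 1 byte ≤ B = 6; zero-pad to 6 bytes: K' = b8 00 00 00 00 00.
XOR each byte with 0x5c: b8⊕5c=e4, 00⊕5c=5c, 00⊕5c=5c, 00⊕5c=5c, 00⊕5c=5c, 00⊕5c=5c.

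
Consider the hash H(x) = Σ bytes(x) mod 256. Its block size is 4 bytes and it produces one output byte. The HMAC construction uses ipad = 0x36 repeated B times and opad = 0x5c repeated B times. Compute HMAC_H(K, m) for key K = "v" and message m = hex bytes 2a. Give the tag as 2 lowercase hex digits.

4a

Key "v" = 76 is 1 byte ≤ B = 4; zero-pad to 4 bytes: K' = 76 00 00 00.
K' ⊕ ipad = 40 36 36 36.  K' ⊕ opad = 2a 5c 5c 5c.
Inner input = (K'⊕ipad) ∥ m = 40 36 36 36 ∥ 2a.
Inner hash: sum = 64+54+54+54+42 = 268; mod 256 = 12 → 0c.
Outer input = (K'⊕opad) ∥ inner = 2a 5c 5c 5c ∥ 0c.
Outer hash (tag): sum = 42+92+92+92+12 = 330; mod 256 = 74 → 4a.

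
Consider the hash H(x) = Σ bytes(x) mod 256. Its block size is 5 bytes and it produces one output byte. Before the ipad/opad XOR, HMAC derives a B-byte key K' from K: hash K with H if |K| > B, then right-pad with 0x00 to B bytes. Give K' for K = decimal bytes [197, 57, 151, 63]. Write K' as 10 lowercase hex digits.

Key decimal bytes [197, 57, 151, 63] = c5 39 97 3f is 4 bytes ≤ B = 5; zero-pad to 5 bytes: K' = c5 39 97 3f 00.

c539973f00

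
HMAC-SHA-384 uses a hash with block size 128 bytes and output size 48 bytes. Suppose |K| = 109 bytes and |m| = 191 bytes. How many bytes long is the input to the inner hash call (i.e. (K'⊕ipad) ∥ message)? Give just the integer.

319

Key is 109 ≤ 128 bytes, zero-padded: |K'| = 128.
Inner input = (K'⊕ipad) ∥ m → 128 + 191 = 319 bytes.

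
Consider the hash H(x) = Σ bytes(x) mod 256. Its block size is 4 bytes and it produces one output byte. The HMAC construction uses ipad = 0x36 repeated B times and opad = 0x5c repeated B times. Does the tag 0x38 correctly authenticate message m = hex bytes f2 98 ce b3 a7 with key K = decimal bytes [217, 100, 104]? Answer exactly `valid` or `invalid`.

invalid

Key decimal bytes [217, 100, 104] = d9 64 68 is 3 bytes ≤ B = 4; zero-pad to 4 bytes: K' = d9 64 68 00.
K' ⊕ ipad = ef 52 5e 36; K' ⊕ opad = 85 38 34 5c.
Inner hash: sum = 239+82+94+54+242+152+206+179+167 = 1415; mod 256 = 135 → 87.
Outer hash (recomputed tag): sum = 133+56+52+92+135 = 468; mod 256 = 212 → d4.
Recomputed tag = d4; claimed = 38 → mismatch.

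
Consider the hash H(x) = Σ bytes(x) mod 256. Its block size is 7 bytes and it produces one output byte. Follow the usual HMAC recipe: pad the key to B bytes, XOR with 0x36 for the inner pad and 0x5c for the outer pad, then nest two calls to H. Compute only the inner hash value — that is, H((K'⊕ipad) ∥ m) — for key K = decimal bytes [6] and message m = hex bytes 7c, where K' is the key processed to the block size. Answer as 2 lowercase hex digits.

Key decimal bytes [6] = 06 is 1 byte ≤ B = 7; zero-pad to 7 bytes: K' = 06 00 00 00 00 00 00.
K' ⊕ ipad = 30 36 36 36 36 36 36.
Inner input = 30 36 36 36 36 36 36 ∥ 7c.
Inner hash: sum = 48+54+54+54+54+54+54+124 = 496; mod 256 = 240 → f0.

f0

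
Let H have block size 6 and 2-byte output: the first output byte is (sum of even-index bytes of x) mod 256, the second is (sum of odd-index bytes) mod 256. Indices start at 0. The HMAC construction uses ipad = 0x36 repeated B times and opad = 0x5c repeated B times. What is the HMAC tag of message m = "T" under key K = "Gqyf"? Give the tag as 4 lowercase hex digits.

Key "Gqyf" = 47 71 79 66 is 4 bytes ≤ B = 6; zero-pad to 6 bytes: K' = 47 71 79 66 00 00.
K' ⊕ ipad = 71 47 4f 50 36 36.  K' ⊕ opad = 1b 2d 25 3a 5c 5c.
Inner input = (K'⊕ipad) ∥ m = 71 47 4f 50 36 36 ∥ 54.
Inner hash: even-index sum = 330 mod 256 = 74; odd-index sum = 205 mod 256 = 205 → 4a cd.
Outer input = (K'⊕opad) ∥ inner = 1b 2d 25 3a 5c 5c ∥ 4a cd.
Outer hash (tag): even-index sum = 230 mod 256 = 230; odd-index sum = 400 mod 256 = 144 → e6 90.

e690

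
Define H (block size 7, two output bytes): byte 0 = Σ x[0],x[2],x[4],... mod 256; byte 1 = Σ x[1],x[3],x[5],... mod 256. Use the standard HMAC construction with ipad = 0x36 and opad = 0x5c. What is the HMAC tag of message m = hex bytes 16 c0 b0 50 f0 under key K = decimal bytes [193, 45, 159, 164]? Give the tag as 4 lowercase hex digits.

b1e1

Key decimal bytes [193, 45, 159, 164] = c1 2d 9f a4 is 4 bytes ≤ B = 7; zero-pad to 7 bytes: K' = c1 2d 9f a4 00 00 00.
K' ⊕ ipad = f7 1b a9 92 36 36 36.  K' ⊕ opad = 9d 71 c3 f8 5c 5c 5c.
Inner input = (K'⊕ipad) ∥ m = f7 1b a9 92 36 36 36 ∥ 16 c0 b0 50 f0.
Inner hash: even-index sum = 796 mod 256 = 28; odd-index sum = 665 mod 256 = 153 → 1c 99.
Outer input = (K'⊕opad) ∥ inner = 9d 71 c3 f8 5c 5c 5c ∥ 1c 99.
Outer hash (tag): even-index sum = 689 mod 256 = 177; odd-index sum = 481 mod 256 = 225 → b1 e1.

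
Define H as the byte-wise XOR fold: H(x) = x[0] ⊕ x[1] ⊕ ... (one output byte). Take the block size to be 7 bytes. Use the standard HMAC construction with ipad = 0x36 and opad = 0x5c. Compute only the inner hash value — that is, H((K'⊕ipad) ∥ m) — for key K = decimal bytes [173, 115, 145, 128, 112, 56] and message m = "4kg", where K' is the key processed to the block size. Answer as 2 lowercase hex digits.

Key decimal bytes [173, 115, 145, 128, 112, 56] = ad 73 91 80 70 38 is 6 bytes ≤ B = 7; zero-pad to 7 bytes: K' = ad 73 91 80 70 38 00.
K' ⊕ ipad = 9b 45 a7 b6 46 0e 36.
Inner input = 9b 45 a7 b6 46 0e 36 ∥ 34 6b 67.
Inner hash: XOR 9b⊕45⊕a7⊕b6⊕46⊕0e⊕36⊕34⊕6b⊕67 = 89.

89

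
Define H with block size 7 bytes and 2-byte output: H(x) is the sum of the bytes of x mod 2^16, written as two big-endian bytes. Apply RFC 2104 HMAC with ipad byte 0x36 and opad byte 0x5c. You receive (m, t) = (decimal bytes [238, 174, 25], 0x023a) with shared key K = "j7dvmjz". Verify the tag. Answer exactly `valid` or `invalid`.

valid

Key "j7dvmjz" = 6a 37 64 76 6d 6a 7a is exactly B = 7 bytes: K' = 6a 37 64 76 6d 6a 7a.
K' ⊕ ipad = 5c 01 52 40 5b 5c 4c; K' ⊕ opad = 36 6b 38 2a 31 36 26.
Inner hash: sum = 92+1+82+64+91+92+76+238+174+25 = 935 → 03 a7.
Outer hash (recomputed tag): sum = 54+107+56+42+49+54+38+3+167 = 570 → 02 3a.
Recomputed tag = 023a; claimed = 023a → match.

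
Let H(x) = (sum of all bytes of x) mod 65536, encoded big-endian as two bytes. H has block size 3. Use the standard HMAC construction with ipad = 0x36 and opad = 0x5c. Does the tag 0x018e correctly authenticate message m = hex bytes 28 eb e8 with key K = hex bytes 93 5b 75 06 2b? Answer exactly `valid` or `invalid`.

Key hex bytes 93 5b 75 06 2b is 5 bytes > B = 3, so hash it first: H(key) = 01 94, then zero-pad to 3 bytes: K' = 01 94 00.
K' ⊕ ipad = 37 a2 36; K' ⊕ opad = 5d c8 5c.
Inner hash: sum = 55+162+54+40+235+232 = 778 → 03 0a.
Outer hash (recomputed tag): sum = 93+200+92+3+10 = 398 → 01 8e.
Recomputed tag = 018e; claimed = 018e → match.

valid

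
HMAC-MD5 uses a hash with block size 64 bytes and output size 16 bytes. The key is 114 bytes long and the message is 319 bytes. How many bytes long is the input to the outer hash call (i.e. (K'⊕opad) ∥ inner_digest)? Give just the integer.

80

Key is 114 > 64 bytes, so it is hashed to 16 bytes then zero-padded to 64: |K'| = 64.
Outer input = (K'⊕opad) ∥ H(inner) → 64 + 16 = 80 bytes.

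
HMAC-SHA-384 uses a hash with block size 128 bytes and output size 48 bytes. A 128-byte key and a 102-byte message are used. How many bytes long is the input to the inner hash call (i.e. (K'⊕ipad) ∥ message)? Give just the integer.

Key is 128 ≤ 128 bytes, zero-padded: |K'| = 128.
Inner input = (K'⊕ipad) ∥ m → 128 + 102 = 230 bytes.

230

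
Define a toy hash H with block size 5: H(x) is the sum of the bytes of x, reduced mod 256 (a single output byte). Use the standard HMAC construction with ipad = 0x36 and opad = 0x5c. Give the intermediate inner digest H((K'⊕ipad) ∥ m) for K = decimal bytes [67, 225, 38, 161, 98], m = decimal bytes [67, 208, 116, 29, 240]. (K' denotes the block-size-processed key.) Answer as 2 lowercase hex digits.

Key decimal bytes [67, 225, 38, 161, 98] = 43 e1 26 a1 62 is exactly B = 5 bytes: K' = 43 e1 26 a1 62.
K' ⊕ ipad = 75 d7 10 97 54.
Inner input = 75 d7 10 97 54 ∥ 43 d0 74 1d f0.
Inner hash: sum = 117+215+16+151+84+67+208+116+29+240 = 1243; mod 256 = 219 → db.

db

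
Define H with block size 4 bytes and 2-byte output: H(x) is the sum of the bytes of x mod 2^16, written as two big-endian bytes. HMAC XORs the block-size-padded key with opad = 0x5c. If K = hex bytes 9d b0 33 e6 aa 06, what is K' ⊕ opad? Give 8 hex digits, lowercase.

5f4a5c5c

Key hex bytes 9d b0 33 e6 aa 06 is 6 bytes > B = 4, so hash it first: H(key) = 03 16, then zero-pad to 4 bytes: K' = 03 16 00 00.
XOR each byte with 0x5c: 03⊕5c=5f, 16⊕5c=4a, 00⊕5c=5c, 00⊕5c=5c.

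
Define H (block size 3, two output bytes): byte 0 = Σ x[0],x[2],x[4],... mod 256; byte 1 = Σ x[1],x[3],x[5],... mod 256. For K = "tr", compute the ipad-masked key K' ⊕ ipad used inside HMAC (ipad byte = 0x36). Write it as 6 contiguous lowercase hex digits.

424436

Key "tr" = 74 72 is 2 bytes ≤ B = 3; zero-pad to 3 bytes: K' = 74 72 00.
XOR each byte with 0x36: 74⊕36=42, 72⊕36=44, 00⊕36=36.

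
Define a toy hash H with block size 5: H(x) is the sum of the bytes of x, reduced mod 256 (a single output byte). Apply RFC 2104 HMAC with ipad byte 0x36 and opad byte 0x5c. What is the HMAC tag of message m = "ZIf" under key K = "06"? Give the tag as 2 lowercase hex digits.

Key "06" = 30 36 is 2 bytes ≤ B = 5; zero-pad to 5 bytes: K' = 30 36 00 00 00.
K' ⊕ ipad = 06 00 36 36 36.  K' ⊕ opad = 6c 6a 5c 5c 5c.
Inner input = (K'⊕ipad) ∥ m = 06 00 36 36 36 ∥ 5a 49 66.
Inner hash: sum = 6+0+54+54+54+90+73+102 = 433; mod 256 = 177 → b1.
Outer input = (K'⊕opad) ∥ inner = 6c 6a 5c 5c 5c ∥ b1.
Outer hash (tag): sum = 108+106+92+92+92+177 = 667; mod 256 = 155 → 9b.

9b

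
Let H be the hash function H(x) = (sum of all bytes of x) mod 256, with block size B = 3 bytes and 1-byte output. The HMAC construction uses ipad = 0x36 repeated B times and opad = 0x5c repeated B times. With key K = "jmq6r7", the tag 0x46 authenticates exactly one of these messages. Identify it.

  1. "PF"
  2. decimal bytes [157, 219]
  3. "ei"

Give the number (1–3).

Key "jmq6r7" = 6a 6d 71 36 72 37 is 6 bytes > B = 3, so hash it first: H(key) = 27, then zero-pad to 3 bytes: K' = 27 00 00.
K' ⊕ ipad = 11 36 36; K' ⊕ opad = 7b 5c 5c.
m1: inner = H(11 36 36 50 46) = 13; tag = H(7b 5c 5c 13) = 46 ← matches
m2: inner = H(11 36 36 9d db) = f5; tag = H(7b 5c 5c f5) = 28
m3: inner = H(11 36 36 65 69) = 4b; tag = H(7b 5c 5c 4b) = 7e

1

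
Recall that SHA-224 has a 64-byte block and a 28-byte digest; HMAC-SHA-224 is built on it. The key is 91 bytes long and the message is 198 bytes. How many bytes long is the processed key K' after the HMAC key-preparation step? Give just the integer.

64

Key is 91 > 64 bytes, so it is hashed to 28 bytes then zero-padded to 64: |K'| = 64.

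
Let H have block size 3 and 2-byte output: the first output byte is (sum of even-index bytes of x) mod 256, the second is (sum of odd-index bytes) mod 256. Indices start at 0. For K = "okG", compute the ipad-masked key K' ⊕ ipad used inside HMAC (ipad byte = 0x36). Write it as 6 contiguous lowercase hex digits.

Key "okG" = 6f 6b 47 is exactly B = 3 bytes: K' = 6f 6b 47.
XOR each byte with 0x36: 6f⊕36=59, 6b⊕36=5d, 47⊕36=71.

595d71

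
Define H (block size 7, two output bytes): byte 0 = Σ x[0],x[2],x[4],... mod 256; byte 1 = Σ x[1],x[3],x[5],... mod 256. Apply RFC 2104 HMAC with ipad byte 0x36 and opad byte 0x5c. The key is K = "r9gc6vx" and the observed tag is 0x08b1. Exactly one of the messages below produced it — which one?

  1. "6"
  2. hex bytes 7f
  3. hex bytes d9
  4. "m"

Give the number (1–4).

Key "r9gc6vx" = 72 39 67 63 36 76 78 is exactly B = 7 bytes: K' = 72 39 67 63 36 76 78.
K' ⊕ ipad = 44 0f 51 55 00 40 4e; K' ⊕ opad = 2e 65 3b 3f 6a 2a 24.
m1: inner = H(44 0f 51 55 00 40 4e 36) = e3 da; tag = H(2e 65 3b 3f 6a 2a 24 e3 da) = d1b1
m2: inner = H(44 0f 51 55 00 40 4e 7f) = e3 23; tag = H(2e 65 3b 3f 6a 2a 24 e3 23) = 1ab1
m3: inner = H(44 0f 51 55 00 40 4e d9) = e3 7d; tag = H(2e 65 3b 3f 6a 2a 24 e3 7d) = 74b1
m4: inner = H(44 0f 51 55 00 40 4e 6d) = e3 11; tag = H(2e 65 3b 3f 6a 2a 24 e3 11) = 08b1 ← matches

4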